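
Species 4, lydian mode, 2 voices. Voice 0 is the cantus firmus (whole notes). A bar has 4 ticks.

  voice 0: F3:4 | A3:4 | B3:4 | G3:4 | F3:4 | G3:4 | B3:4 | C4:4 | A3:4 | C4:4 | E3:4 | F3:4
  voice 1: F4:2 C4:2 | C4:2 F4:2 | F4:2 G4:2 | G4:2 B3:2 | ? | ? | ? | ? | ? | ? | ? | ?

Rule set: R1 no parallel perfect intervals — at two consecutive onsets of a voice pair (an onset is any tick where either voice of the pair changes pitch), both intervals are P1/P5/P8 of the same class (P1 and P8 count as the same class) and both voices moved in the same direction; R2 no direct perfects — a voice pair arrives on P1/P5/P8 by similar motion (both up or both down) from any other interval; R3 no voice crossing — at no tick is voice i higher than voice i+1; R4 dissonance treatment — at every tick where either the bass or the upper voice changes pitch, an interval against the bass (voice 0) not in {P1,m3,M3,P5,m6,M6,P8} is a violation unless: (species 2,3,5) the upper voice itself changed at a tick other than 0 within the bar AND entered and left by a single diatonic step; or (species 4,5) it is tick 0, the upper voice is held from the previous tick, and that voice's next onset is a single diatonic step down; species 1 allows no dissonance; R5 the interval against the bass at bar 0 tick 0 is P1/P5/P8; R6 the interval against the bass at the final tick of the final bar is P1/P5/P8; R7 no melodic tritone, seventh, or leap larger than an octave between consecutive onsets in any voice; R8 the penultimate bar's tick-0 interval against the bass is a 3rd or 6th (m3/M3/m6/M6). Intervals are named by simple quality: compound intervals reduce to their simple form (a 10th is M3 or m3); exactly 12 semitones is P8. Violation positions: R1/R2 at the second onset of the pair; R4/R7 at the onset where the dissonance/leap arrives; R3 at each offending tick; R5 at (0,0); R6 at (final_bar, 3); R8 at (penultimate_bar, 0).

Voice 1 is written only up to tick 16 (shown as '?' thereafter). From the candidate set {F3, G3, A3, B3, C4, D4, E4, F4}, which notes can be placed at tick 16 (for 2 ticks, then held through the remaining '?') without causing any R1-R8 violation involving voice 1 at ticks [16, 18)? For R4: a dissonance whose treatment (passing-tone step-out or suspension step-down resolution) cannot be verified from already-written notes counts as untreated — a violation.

F3: violates R2,R7
G3: violates R4
A3: legal
B3: violates R4
C4: legal
D4: legal
E4: violates R4
F4: violates R7

{A3, C4, D4}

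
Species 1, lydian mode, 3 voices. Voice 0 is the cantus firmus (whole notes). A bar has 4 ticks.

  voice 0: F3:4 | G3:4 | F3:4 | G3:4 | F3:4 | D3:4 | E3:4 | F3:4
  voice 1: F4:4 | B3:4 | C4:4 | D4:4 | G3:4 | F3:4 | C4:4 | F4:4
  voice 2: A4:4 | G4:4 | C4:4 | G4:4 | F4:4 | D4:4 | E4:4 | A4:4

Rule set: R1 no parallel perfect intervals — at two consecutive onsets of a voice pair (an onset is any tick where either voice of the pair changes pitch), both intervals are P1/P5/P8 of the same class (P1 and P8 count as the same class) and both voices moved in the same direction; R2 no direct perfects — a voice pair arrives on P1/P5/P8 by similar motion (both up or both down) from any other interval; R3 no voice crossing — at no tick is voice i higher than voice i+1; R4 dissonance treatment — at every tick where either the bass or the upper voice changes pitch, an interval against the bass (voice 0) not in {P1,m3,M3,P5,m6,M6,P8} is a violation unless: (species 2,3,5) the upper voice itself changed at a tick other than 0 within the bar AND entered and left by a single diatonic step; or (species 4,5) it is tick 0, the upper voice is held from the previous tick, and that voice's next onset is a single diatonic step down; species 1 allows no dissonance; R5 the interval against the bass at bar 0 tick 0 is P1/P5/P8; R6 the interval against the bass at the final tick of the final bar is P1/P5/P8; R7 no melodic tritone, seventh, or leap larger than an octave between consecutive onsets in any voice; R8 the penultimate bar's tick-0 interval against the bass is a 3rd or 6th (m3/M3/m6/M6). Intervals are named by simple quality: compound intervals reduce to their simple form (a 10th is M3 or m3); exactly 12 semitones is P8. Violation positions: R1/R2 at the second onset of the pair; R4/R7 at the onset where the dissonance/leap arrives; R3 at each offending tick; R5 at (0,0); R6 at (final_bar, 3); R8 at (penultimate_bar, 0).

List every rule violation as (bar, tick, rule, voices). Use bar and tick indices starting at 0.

(0, 0, R5, (0, 2))
(1, 0, R7, (1,))
(2, 0, R2, (0, 2))
(3, 0, R1, (0, 1))
(3, 0, R2, (0, 2))
(4, 0, R1, (0, 2))
(4, 0, R4, (0, 1))
(5, 0, R1, (0, 2))
(6, 0, R1, (0, 2))
(6, 0, R8, (0, 2))
(7, 0, R2, (0, 1))
(7, 3, R6, (0, 2))

bar 0: v0=F3 v1=F4 v2=A4 downbeat M3
bar 1: v0=G3 v1=B3 v2=G4 downbeat P8
bar 2: v0=F3 v1=C4 v2=C4 downbeat P5
bar 3: v0=G3 v1=D4 v2=G4 downbeat P8
bar 4: v0=F3 v1=G3 v2=F4 downbeat P8
bar 5: v0=D3 v1=F3 v2=D4 downbeat P8
bar 6: v0=E3 v1=C4 v2=E4 downbeat P8
bar 7: v0=F3 v1=F4 v2=A4 downbeat M3
  -> R5 @ bar 0 tick 0 v(0, 2): opens on M3
  -> R7 @ bar 1 tick 0 v(1,): F4->B3 leap 6st
  -> R2 @ bar 2 tick 0 v(0, 2): G3/G4 P8 -> F3/C4 P5 similar
  -> R1 @ bar 3 tick 0 v(0, 1): F3/C4 P5 -> G3/D4 P5 similar
  -> R2 @ bar 3 tick 0 v(0, 2): F3/C4 P5 -> G3/G4 P8 similar
  -> R1 @ bar 4 tick 0 v(0, 2): G3/G4 P8 -> F3/F4 P8 similar
  -> R4 @ bar 4 tick 0 v(0, 1): F3/G3 M2 untreated
  -> R1 @ bar 5 tick 0 v(0, 2): F3/F4 P8 -> D3/D4 P8 similar
  -> R1 @ bar 6 tick 0 v(0, 2): D3/D4 P8 -> E3/E4 P8 similar
  -> R8 @ bar 6 tick 0 v(0, 2): penult P8 not 3rd/6th
  -> R2 @ bar 7 tick 0 v(0, 1): E3/C4 m6 -> F3/F4 P8 similar
  -> R6 @ bar 7 tick 3 v(0, 2): closes on M3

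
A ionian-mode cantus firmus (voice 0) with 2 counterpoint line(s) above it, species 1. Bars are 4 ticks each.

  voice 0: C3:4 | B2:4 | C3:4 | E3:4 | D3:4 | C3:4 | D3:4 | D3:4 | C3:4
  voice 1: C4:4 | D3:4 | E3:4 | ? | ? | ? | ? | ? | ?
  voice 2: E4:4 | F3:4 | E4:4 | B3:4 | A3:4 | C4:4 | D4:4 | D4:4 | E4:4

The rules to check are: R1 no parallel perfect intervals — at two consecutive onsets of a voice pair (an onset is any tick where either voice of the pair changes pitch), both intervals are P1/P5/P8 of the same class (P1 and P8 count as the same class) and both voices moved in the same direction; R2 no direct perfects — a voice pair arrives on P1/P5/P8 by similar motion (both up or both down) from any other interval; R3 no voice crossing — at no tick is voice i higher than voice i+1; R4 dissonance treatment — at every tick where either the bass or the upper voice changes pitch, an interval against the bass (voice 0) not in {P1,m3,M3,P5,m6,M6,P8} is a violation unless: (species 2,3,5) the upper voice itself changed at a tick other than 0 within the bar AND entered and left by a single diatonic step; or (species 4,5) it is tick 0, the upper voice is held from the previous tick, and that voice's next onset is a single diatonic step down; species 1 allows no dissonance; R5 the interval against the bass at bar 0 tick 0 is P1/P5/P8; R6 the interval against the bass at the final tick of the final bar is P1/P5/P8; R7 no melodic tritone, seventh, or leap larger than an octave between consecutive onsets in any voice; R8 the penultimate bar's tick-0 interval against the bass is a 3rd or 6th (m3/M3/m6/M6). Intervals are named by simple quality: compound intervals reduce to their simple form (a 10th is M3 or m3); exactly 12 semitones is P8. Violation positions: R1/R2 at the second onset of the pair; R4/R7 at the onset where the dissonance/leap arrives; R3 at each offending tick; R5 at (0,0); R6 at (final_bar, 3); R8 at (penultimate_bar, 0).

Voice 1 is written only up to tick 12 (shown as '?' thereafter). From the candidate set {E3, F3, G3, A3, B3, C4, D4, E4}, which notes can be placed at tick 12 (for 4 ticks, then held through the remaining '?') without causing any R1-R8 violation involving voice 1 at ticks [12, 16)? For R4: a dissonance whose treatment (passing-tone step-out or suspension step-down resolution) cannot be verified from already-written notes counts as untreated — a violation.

E3: legal
F3: violates R4
G3: legal
A3: violates R4
B3: violates R2
C4: violates R3
D4: violates R3,R4,R7
E4: violates R2,R3

{E3, G3}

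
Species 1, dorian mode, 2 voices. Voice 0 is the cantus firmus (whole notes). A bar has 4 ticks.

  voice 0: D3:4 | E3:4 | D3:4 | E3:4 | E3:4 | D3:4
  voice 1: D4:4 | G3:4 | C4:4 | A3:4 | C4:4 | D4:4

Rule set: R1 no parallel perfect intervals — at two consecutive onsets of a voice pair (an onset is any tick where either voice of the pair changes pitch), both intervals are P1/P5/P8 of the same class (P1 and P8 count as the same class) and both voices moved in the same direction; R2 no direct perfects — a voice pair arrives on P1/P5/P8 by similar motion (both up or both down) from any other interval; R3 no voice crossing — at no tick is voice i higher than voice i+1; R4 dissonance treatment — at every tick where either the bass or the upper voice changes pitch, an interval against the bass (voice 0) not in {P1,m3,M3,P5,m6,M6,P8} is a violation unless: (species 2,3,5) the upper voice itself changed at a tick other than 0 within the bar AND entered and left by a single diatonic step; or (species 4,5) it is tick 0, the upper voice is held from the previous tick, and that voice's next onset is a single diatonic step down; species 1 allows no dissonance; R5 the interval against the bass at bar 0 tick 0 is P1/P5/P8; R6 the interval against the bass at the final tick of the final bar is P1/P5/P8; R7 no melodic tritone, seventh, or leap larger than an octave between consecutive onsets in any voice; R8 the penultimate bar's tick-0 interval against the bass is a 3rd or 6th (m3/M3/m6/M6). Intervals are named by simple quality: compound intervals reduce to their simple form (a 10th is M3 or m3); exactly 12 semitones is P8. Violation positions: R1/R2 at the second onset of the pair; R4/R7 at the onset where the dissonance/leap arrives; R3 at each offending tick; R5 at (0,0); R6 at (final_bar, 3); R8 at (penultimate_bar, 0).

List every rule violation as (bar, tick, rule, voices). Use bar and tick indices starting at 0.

bar 0: v0=D3 v1=D4 downbeat P8
bar 1: v0=E3 v1=G3 downbeat m3
bar 2: v0=D3 v1=C4 downbeat m7
bar 3: v0=E3 v1=A3 downbeat P4
bar 4: v0=E3 v1=C4 downbeat m6
bar 5: v0=D3 v1=D4 downbeat P8
  -> R4 @ bar 2 tick 0 v(0, 1): D3/C4 m7 untreated
  -> R4 @ bar 3 tick 0 v(0, 1): E3/A3 P4 untreated

(2, 0, R4, (0, 1))
(3, 0, R4, (0, 1))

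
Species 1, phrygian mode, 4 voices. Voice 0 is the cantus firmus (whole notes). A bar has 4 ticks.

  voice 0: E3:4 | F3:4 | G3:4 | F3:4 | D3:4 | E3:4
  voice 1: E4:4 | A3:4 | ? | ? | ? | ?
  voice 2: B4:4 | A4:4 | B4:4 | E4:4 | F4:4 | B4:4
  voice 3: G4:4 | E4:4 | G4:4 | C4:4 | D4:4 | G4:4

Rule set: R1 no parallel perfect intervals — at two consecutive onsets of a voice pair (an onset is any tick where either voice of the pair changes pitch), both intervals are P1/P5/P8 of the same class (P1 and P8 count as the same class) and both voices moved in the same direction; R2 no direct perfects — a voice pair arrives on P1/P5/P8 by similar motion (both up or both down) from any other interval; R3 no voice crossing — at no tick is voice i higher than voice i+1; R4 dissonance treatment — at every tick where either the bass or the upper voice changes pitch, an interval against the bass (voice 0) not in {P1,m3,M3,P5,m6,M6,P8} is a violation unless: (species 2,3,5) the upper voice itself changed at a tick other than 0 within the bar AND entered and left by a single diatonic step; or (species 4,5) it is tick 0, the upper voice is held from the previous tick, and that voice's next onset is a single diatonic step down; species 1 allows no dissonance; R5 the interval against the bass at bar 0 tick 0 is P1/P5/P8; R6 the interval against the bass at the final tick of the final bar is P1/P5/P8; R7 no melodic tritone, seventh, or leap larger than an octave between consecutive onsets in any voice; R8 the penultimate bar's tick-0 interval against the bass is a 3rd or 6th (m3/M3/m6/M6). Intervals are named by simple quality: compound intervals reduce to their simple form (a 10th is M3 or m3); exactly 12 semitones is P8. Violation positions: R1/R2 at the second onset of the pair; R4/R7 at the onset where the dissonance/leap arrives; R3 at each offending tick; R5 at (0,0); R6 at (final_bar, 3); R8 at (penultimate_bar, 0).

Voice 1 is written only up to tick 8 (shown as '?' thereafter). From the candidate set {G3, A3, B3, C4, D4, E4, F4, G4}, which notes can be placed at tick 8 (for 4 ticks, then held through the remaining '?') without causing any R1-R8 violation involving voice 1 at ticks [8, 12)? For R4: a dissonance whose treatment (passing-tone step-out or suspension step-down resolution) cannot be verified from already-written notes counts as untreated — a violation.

G3: legal
A3: violates R4
B3: violates R1
C4: violates R1,R4
D4: violates R2
E4: violates R2
F4: violates R4
G4: violates R2,R7

{G3}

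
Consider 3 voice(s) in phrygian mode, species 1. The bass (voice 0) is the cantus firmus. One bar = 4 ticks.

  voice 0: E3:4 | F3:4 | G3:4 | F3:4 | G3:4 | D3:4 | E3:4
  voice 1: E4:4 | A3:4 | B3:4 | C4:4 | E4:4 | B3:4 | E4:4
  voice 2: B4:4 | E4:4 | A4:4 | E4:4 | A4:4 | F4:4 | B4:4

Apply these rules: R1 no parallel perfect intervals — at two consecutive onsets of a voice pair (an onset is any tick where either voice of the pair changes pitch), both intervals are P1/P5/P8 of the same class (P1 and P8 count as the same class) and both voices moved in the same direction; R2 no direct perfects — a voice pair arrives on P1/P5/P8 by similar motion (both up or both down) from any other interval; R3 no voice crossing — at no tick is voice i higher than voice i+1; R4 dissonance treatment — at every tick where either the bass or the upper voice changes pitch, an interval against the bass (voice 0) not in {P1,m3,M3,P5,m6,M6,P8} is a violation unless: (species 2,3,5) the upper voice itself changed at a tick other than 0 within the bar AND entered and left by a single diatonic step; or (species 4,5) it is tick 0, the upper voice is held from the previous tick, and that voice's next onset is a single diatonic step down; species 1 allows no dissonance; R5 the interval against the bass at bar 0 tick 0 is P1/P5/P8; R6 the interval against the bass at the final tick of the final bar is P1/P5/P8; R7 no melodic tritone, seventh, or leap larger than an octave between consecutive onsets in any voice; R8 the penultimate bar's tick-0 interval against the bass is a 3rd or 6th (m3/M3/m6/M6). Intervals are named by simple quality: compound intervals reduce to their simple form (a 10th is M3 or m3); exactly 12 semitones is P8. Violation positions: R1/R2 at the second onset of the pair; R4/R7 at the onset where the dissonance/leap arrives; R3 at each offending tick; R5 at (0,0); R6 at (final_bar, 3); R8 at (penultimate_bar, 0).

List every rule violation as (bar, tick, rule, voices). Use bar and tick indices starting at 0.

(1, 0, R1, (1, 2))
(1, 0, R4, (0, 2))
(2, 0, R4, (0, 2))
(3, 0, R4, (0, 2))
(4, 0, R4, (0, 2))
(6, 0, R2, (0, 1))
(6, 0, R2, (0, 2))
(6, 0, R2, (1, 2))
(6, 0, R7, (2,))

bar 0: v0=E3 v1=E4 v2=B4 downbeat P5
bar 1: v0=F3 v1=A3 v2=E4 downbeat M7
bar 2: v0=G3 v1=B3 v2=A4 downbeat M2
bar 3: v0=F3 v1=C4 v2=E4 downbeat M7
bar 4: v0=G3 v1=E4 v2=A4 downbeat M2
bar 5: v0=D3 v1=B3 v2=F4 downbeat m3
bar 6: v0=E3 v1=E4 v2=B4 downbeat P5
  -> R1 @ bar 1 tick 0 v(1, 2): E4/B4 P5 -> A3/E4 P5 similar
  -> R4 @ bar 1 tick 0 v(0, 2): F3/E4 M7 untreated
  -> R4 @ bar 2 tick 0 v(0, 2): G3/A4 M2 untreated
  -> R4 @ bar 3 tick 0 v(0, 2): F3/E4 M7 untreated
  -> R4 @ bar 4 tick 0 v(0, 2): G3/A4 M2 untreated
  -> R2 @ bar 6 tick 0 v(0, 1): D3/B3 M6 -> E3/E4 P8 similar
  -> R2 @ bar 6 tick 0 v(0, 2): D3/F4 m3 -> E3/B4 P5 similar
  -> R2 @ bar 6 tick 0 v(1, 2): B3/F4 TT -> E4/B4 P5 similar
  -> R7 @ bar 6 tick 0 v(2,): F4->B4 leap 6st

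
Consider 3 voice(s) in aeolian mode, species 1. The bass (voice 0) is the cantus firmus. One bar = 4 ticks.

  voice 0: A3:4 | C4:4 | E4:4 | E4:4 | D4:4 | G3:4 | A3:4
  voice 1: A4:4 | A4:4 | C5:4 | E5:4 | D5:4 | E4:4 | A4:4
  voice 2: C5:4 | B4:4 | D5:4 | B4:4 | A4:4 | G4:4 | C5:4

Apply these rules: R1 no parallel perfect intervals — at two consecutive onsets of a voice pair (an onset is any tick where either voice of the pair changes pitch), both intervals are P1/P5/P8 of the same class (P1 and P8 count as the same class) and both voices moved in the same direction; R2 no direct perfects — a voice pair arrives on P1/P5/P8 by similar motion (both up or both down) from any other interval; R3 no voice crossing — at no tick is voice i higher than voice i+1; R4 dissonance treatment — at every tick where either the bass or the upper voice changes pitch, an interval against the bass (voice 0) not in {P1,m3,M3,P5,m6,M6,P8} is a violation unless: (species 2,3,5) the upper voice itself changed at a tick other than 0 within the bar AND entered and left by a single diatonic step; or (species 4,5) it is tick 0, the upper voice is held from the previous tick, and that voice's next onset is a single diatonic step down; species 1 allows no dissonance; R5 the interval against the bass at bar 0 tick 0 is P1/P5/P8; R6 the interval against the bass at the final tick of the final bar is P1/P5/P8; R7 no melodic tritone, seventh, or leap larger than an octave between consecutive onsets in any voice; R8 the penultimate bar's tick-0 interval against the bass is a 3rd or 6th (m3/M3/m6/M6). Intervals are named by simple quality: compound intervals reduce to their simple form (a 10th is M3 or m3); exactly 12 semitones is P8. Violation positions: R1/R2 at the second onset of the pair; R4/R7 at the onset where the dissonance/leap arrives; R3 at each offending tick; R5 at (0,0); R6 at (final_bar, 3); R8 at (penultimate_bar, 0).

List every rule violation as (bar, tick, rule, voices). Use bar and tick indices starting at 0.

bar 0: v0=A3 v1=A4 v2=C5 downbeat m3
bar 1: v0=C4 v1=A4 v2=B4 downbeat M7
bar 2: v0=E4 v1=C5 v2=D5 downbeat m7
bar 3: v0=E4 v1=E5 v2=B4 downbeat P5
bar 4: v0=D4 v1=D5 v2=A4 downbeat P5
bar 5: v0=G3 v1=E4 v2=G4 downbeat P8
bar 6: v0=A3 v1=A4 v2=C5 downbeat m3
  -> R5 @ bar 0 tick 0 v(0, 2): opens on m3
  -> R4 @ bar 1 tick 0 v(0, 2): C4/B4 M7 untreated
  -> R4 @ bar 2 tick 0 v(0, 2): E4/D5 m7 untreated
  -> R3 @ bar 3 tick 0 v(1, 2): E5 above B4
  -> R3 @ bar 3 tick 1 v(1, 2): E5 above B4
  -> R3 @ bar 3 tick 2 v(1, 2): E5 above B4
  -> R3 @ bar 3 tick 3 v(1, 2): E5 above B4
  -> R1 @ bar 4 tick 0 v(0, 1): E4/E5 P8 -> D4/D5 P8 similar
  -> R1 @ bar 4 tick 0 v(0, 2): E4/B4 P5 -> D4/A4 P5 similar
  -> R3 @ bar 4 tick 0 v(1, 2): D5 above A4
  -> R3 @ bar 4 tick 1 v(1, 2): D5 above A4
  -> R3 @ bar 4 tick 2 v(1, 2): D5 above A4
  -> R3 @ bar 4 tick 3 v(1, 2): D5 above A4
  -> R2 @ bar 5 tick 0 v(0, 2): D4/A4 P5 -> G3/G4 P8 similar
  -> R7 @ bar 5 tick 0 v(1,): D5->E4 leap 10st
  -> R8 @ bar 5 tick 0 v(0, 2): penult P8 not 3rd/6th
  -> R2 @ bar 6 tick 0 v(0, 1): G3/E4 M6 -> A3/A4 P8 similar
  -> R6 @ bar 6 tick 3 v(0, 2): closes on m3

(0, 0, R5, (0, 2))
(1, 0, R4, (0, 2))
(2, 0, R4, (0, 2))
(3, 0, R3, (1, 2))
(3, 1, R3, (1, 2))
(3, 2, R3, (1, 2))
(3, 3, R3, (1, 2))
(4, 0, R1, (0, 1))
(4, 0, R1, (0, 2))
(4, 0, R3, (1, 2))
(4, 1, R3, (1, 2))
(4, 2, R3, (1, 2))
(4, 3, R3, (1, 2))
(5, 0, R2, (0, 2))
(5, 0, R7, (1,))
(5, 0, R8, (0, 2))
(6, 0, R2, (0, 1))
(6, 3, R6, (0, 2))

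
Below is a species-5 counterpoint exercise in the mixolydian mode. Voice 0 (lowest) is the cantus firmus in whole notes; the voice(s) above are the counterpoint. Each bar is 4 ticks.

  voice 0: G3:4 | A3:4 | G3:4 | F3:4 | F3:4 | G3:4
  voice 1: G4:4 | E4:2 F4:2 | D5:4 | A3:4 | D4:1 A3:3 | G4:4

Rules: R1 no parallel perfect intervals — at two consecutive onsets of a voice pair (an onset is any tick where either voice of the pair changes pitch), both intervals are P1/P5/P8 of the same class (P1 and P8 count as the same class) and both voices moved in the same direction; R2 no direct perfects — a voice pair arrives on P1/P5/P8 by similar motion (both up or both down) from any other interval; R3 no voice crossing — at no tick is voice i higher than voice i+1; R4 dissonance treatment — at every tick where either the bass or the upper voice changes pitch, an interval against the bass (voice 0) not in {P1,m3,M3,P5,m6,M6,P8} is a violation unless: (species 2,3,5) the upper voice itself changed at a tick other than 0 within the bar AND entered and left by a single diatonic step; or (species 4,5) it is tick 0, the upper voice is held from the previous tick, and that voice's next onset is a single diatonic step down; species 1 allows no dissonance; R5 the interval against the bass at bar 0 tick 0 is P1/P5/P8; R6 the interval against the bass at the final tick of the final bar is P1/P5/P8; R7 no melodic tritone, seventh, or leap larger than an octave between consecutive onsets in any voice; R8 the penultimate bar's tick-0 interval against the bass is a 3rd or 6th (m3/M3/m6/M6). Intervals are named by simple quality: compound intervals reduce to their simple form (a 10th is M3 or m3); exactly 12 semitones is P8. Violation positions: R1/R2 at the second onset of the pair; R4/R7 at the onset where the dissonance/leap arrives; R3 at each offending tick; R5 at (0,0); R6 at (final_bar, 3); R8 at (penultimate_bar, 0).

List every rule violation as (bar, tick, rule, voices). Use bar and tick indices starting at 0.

(3, 0, R7, (1,))
(5, 0, R2, (0, 1))
(5, 0, R7, (1,))

bar 0: v0=G3 v1=G4 downbeat P8
bar 1: v0=A3 v1=E4 downbeat P5
bar 2: v0=G3 v1=D5 downbeat P5
bar 3: v0=F3 v1=A3 downbeat M3
bar 4: v0=F3 v1=D4 downbeat M6
bar 5: v0=G3 v1=G4 downbeat P8
  -> R7 @ bar 3 tick 0 v(1,): D5->A3 leap 17st
  -> R2 @ bar 5 tick 0 v(0, 1): F3/A3 M3 -> G3/G4 P8 similar
  -> R7 @ bar 5 tick 0 v(1,): A3->G4 leap 10st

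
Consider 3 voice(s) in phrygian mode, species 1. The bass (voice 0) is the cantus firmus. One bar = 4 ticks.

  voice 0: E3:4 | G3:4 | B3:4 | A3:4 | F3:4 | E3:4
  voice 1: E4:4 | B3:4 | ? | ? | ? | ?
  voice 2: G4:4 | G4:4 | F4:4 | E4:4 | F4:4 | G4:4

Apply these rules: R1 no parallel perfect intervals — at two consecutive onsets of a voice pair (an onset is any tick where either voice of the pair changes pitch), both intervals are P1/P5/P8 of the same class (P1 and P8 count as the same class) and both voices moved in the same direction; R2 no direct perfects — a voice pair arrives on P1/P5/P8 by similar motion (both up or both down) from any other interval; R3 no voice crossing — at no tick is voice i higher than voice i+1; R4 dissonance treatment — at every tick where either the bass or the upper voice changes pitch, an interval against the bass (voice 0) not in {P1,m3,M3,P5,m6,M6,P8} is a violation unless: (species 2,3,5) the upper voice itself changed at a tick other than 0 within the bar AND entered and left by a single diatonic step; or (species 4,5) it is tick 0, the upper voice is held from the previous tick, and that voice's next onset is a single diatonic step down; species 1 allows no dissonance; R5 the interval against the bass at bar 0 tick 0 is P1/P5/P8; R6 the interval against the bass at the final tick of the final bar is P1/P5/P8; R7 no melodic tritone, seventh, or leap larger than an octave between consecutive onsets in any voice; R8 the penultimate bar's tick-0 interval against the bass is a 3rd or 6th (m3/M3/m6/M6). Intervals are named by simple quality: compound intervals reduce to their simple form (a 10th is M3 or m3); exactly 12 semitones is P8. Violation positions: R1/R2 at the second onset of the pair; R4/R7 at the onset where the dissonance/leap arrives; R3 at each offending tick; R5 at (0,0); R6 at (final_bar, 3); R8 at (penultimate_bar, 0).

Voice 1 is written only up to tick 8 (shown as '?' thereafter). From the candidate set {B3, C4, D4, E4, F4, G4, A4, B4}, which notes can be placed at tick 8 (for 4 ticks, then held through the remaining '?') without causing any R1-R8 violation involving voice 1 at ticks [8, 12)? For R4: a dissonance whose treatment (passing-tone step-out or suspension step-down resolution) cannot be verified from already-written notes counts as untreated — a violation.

B3: legal
C4: violates R4
D4: legal
E4: violates R4
F4: violates R4,R7
G4: violates R3
A4: violates R3,R4,R7
B4: violates R2,R3

{B3, D4}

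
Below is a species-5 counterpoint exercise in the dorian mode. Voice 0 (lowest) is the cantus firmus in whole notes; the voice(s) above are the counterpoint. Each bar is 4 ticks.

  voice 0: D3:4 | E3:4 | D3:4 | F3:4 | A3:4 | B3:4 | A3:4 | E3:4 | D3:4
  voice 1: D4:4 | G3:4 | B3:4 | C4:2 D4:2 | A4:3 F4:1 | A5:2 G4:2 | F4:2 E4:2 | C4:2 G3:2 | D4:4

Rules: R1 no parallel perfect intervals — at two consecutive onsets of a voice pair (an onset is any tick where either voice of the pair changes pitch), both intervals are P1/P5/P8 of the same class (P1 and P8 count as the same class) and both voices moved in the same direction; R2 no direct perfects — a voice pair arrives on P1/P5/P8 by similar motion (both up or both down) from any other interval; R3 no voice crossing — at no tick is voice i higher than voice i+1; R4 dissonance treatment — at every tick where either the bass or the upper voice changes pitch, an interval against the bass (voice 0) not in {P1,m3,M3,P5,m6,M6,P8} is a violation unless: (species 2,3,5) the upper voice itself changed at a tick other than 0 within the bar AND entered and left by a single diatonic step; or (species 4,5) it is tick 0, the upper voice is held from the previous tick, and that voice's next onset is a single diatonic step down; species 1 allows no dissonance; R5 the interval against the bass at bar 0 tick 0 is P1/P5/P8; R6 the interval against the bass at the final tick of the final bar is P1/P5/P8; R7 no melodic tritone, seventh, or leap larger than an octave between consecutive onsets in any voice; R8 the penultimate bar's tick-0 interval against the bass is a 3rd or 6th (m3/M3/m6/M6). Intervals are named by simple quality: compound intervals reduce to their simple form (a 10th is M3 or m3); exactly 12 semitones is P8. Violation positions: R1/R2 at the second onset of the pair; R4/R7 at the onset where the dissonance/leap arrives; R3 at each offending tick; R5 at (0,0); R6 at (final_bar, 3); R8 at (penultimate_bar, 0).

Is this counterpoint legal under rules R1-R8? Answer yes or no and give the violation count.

bar 0: v0=D3 v1=D4 (P8)
bar 1: v0=E3 v1=G3 (m3)
bar 2: v0=D3 v1=B3 (M6)
bar 3: v0=F3 v1=C4 (P5)
bar 4: v0=A3 v1=A4 (P8)
bar 5: v0=B3 v1=A5 (m7)
bar 6: v0=A3 v1=F4 (m6)
bar 7: v0=E3 v1=C4 (m6)
bar 8: v0=D3 v1=D4 (P8)
  R2 @ bar3.0: D3/B3 M6 -> F3/C4 P5 similar
  R2 @ bar4.0: F3/D4 M6 -> A3/A4 P8 similar
  R4 @ bar5.0: B3/A5 m7 untreated
  R7 @ bar5.0: F4->A5 leap 16st
  R7 @ bar5.2: A5->G4 leap 14st

No (5 violations)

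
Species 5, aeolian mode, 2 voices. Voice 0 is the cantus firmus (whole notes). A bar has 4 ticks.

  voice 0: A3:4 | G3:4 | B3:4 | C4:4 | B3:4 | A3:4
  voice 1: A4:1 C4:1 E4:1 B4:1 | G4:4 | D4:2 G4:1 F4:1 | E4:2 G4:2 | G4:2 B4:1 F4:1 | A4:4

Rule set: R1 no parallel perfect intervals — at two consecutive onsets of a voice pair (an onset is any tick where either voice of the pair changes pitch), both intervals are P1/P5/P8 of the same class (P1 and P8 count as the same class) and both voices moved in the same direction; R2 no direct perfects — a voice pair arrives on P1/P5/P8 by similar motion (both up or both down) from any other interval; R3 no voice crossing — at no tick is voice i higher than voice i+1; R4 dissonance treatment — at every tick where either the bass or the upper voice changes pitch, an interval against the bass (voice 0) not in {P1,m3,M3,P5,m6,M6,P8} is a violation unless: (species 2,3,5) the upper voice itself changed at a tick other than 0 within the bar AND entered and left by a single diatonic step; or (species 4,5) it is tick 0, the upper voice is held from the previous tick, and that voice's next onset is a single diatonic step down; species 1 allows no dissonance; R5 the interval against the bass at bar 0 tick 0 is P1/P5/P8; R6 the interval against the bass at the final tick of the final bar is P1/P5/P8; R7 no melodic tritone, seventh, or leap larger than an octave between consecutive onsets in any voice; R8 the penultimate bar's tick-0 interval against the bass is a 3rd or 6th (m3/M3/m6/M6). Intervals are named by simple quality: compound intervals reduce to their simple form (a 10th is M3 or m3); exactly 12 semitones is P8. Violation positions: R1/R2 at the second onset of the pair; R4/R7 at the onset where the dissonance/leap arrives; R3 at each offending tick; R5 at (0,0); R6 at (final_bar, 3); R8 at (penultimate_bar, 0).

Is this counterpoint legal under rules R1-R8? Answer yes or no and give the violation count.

bar 0: v0=A3 v1=A4 (P8)
bar 1: v0=G3 v1=G4 (P8)
bar 2: v0=B3 v1=D4 (m3)
bar 3: v0=C4 v1=E4 (M3)
bar 4: v0=B3 v1=G4 (m6)
bar 5: v0=A3 v1=A4 (P8)
  R4 @ bar0.3: A3/B4 M2 untreated
  R2 @ bar1.0: A3/B4 M2 -> G3/G4 P8 similar
  R4 @ bar4.3: B3/F4 TT untreated
  R7 @ bar4.3: B4->F4 leap 6st

No (4 violations)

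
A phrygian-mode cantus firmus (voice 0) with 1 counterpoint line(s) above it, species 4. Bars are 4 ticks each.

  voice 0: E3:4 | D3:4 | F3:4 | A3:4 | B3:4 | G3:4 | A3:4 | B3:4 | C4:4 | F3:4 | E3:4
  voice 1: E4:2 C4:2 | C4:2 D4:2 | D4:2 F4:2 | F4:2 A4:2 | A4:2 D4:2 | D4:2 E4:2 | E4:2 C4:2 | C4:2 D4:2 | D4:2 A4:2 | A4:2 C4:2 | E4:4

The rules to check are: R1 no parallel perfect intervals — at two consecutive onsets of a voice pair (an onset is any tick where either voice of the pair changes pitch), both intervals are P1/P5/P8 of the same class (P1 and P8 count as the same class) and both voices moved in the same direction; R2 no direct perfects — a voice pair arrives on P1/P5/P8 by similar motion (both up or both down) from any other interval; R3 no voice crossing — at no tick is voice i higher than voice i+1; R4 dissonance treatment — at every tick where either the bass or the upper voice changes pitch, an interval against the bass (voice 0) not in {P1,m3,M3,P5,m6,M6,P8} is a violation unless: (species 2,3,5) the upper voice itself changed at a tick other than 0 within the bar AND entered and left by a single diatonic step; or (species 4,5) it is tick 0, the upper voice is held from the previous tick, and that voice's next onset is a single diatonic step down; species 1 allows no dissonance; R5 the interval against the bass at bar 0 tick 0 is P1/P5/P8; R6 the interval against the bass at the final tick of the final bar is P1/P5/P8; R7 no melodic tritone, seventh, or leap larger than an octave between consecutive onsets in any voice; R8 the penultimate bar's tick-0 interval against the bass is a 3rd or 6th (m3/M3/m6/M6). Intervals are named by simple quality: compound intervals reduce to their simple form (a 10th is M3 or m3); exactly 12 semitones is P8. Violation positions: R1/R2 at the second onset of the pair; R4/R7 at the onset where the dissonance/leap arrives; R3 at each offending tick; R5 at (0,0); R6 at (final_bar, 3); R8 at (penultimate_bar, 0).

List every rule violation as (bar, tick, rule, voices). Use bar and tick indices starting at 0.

bar 0: v0=E3 v1=E4 downbeat P8
bar 1: v0=D3 v1=C4 downbeat m7
bar 2: v0=F3 v1=D4 downbeat M6
bar 3: v0=A3 v1=F4 downbeat m6
bar 4: v0=B3 v1=A4 downbeat m7
bar 5: v0=G3 v1=D4 downbeat P5
bar 6: v0=A3 v1=E4 downbeat P5
bar 7: v0=B3 v1=C4 downbeat m2
bar 8: v0=C4 v1=D4 downbeat M2
bar 9: v0=F3 v1=A4 downbeat M3
bar 10: v0=E3 v1=E4 downbeat P8
  -> R4 @ bar 1 tick 0 v(0, 1): D3/C4 m7 untreated
  -> R4 @ bar 4 tick 0 v(0, 1): B3/A4 m7 untreated
  -> R4 @ bar 7 tick 0 v(0, 1): B3/C4 m2 untreated
  -> R4 @ bar 8 tick 0 v(0, 1): C4/D4 M2 untreated

(1, 0, R4, (0, 1))
(4, 0, R4, (0, 1))
(7, 0, R4, (0, 1))
(8, 0, R4, (0, 1))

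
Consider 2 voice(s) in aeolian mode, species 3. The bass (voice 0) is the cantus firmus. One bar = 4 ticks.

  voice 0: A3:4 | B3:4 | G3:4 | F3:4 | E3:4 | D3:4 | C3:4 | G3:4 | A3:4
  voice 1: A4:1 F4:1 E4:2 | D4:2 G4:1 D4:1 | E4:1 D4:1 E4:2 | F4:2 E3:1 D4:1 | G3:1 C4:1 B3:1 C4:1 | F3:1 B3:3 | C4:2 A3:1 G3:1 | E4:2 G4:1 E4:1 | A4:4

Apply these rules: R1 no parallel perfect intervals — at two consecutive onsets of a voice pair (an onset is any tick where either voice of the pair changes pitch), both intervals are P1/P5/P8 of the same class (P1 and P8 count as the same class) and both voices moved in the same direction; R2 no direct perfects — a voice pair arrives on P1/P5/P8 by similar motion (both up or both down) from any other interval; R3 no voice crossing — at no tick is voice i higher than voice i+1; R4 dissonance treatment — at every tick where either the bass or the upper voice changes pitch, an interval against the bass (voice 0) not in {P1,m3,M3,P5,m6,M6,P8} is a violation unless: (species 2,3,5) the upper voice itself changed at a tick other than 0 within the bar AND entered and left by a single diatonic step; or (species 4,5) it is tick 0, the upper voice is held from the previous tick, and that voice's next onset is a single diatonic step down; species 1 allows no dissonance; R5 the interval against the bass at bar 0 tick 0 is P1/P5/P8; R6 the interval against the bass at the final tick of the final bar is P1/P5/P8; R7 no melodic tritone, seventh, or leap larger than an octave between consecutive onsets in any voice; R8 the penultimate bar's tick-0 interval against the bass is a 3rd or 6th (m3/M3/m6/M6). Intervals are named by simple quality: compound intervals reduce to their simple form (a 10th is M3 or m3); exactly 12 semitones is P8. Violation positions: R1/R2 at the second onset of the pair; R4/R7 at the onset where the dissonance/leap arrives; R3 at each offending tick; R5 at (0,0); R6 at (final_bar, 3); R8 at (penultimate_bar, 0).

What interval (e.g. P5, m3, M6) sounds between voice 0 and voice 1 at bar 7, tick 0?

M6

voice 0=G3 voice 1=E4 -> M6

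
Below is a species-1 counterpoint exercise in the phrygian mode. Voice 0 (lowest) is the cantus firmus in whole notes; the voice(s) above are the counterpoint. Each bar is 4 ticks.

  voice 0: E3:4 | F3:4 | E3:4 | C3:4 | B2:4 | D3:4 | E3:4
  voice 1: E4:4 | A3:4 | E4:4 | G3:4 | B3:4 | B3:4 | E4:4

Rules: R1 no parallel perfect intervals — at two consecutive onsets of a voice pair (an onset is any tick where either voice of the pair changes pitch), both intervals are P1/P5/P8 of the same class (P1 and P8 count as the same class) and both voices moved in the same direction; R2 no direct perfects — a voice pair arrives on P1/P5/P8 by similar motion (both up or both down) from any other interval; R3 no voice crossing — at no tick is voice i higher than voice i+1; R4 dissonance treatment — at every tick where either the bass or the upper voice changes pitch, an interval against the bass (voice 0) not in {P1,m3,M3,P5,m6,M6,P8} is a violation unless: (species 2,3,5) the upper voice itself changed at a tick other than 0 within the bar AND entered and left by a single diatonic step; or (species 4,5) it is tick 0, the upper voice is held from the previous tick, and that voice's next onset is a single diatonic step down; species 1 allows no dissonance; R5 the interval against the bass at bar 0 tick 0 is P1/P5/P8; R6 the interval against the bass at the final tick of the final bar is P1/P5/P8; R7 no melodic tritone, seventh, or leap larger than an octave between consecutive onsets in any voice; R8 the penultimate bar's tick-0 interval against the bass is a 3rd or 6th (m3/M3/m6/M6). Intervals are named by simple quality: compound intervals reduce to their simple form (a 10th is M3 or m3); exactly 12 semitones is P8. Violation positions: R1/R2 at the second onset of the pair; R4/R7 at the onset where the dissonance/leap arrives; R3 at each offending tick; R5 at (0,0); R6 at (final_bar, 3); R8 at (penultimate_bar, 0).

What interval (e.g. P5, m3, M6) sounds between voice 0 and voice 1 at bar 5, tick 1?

voice 0=D3 voice 1=B3 -> M6

M6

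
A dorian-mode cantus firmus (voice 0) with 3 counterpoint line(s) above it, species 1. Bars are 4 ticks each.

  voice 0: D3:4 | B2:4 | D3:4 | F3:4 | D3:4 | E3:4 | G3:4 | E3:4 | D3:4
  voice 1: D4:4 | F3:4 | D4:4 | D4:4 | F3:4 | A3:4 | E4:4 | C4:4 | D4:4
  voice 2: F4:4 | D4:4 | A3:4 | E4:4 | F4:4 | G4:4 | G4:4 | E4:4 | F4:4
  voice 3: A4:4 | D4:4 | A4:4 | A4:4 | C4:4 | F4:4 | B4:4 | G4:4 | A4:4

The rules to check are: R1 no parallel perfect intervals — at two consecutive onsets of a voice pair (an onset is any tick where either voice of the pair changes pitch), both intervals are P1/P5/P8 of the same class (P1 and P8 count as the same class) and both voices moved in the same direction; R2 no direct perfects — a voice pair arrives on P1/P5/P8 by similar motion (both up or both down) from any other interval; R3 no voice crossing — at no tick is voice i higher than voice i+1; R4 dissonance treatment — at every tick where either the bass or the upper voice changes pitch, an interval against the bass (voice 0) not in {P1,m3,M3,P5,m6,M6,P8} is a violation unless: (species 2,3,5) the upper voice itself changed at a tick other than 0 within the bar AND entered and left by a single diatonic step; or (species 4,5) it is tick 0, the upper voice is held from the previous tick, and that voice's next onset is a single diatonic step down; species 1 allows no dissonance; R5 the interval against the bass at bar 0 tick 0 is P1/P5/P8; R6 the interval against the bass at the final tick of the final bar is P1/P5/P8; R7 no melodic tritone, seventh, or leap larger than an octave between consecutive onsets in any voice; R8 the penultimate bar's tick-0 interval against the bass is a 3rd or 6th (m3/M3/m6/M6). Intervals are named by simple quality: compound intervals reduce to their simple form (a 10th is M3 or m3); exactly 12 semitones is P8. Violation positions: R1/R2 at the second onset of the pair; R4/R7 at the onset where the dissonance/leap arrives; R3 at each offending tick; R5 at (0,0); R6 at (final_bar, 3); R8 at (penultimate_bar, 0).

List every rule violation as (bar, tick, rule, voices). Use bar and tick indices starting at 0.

(0, 0, R5, (0, 2))
(1, 0, R2, (2, 3))
(1, 0, R4, (0, 1))
(2, 0, R2, (0, 1))
(2, 0, R2, (0, 3))
(2, 0, R2, (1, 3))
(2, 0, R3, (1, 2))
(2, 1, R3, (1, 2))
(2, 2, R3, (1, 2))
(2, 3, R3, (1, 2))
(3, 0, R4, (0, 2))
(4, 0, R1, (1, 3))
(4, 0, R3, (2, 3))
(4, 0, R4, (0, 3))
(4, 1, R3, (2, 3))
(4, 2, R3, (2, 3))
(4, 3, R3, (2, 3))
(5, 0, R3, (2, 3))
(5, 0, R4, (0, 1))
(5, 0, R4, (0, 3))
(5, 1, R3, (2, 3))
(5, 2, R3, (2, 3))
(5, 3, R3, (2, 3))
(6, 0, R2, (1, 3))
(6, 0, R7, (3,))
(7, 0, R1, (0, 2))
(7, 0, R1, (1, 3))
(7, 0, R8, (0, 2))
(8, 0, R1, (1, 3))
(8, 3, R6, (0, 2))

bar 0: v0=D3 v1=D4 v2=F4 v3=A4 downbeat P5
bar 1: v0=B2 v1=F3 v2=D4 v3=D4 downbeat m3
bar 2: v0=D3 v1=D4 v2=A3 v3=A4 downbeat P5
bar 3: v0=F3 v1=D4 v2=E4 v3=A4 downbeat M3
bar 4: v0=D3 v1=F3 v2=F4 v3=C4 downbeat m7
bar 5: v0=E3 v1=A3 v2=G4 v3=F4 downbeat m2
bar 6: v0=G3 v1=E4 v2=G4 v3=B4 downbeat M3
bar 7: v0=E3 v1=C4 v2=E4 v3=G4 downbeat m3
bar 8: v0=D3 v1=D4 v2=F4 v3=A4 downbeat P5
  -> R5 @ bar 0 tick 0 v(0, 2): opens on m3
  -> R2 @ bar 1 tick 0 v(2, 3): F4/A4 M3 -> D4/D4 P1 similar
  -> R4 @ bar 1 tick 0 v(0, 1): B2/F3 TT untreated
  -> R2 @ bar 2 tick 0 v(0, 1): B2/F3 TT -> D3/D4 P8 similar
  -> R2 @ bar 2 tick 0 v(0, 3): B2/D4 m3 -> D3/A4 P5 similar
  -> R2 @ bar 2 tick 0 v(1, 3): F3/D4 M6 -> D4/A4 P5 similar
  -> R3 @ bar 2 tick 0 v(1, 2): D4 above A3
  -> R3 @ bar 2 tick 1 v(1, 2): D4 above A3
  -> R3 @ bar 2 tick 2 v(1, 2): D4 above A3
  -> R3 @ bar 2 tick 3 v(1, 2): D4 above A3
  -> R4 @ bar 3 tick 0 v(0, 2): F3/E4 M7 untreated
  -> R1 @ bar 4 tick 0 v(1, 3): D4/A4 P5 -> F3/C4 P5 similar
  -> R3 @ bar 4 tick 0 v(2, 3): F4 above C4
  -> R4 @ bar 4 tick 0 v(0, 3): D3/C4 m7 untreated
  -> R3 @ bar 4 tick 1 v(2, 3): F4 above C4
  -> R3 @ bar 4 tick 2 v(2, 3): F4 above C4
  -> R3 @ bar 4 tick 3 v(2, 3): F4 above C4
  -> R3 @ bar 5 tick 0 v(2, 3): G4 above F4
  -> R4 @ bar 5 tick 0 v(0, 1): E3/A3 P4 untreated
  -> R4 @ bar 5 tick 0 v(0, 3): E3/F4 m2 untreated
  -> R3 @ bar 5 tick 1 v(2, 3): G4 above F4
  -> R3 @ bar 5 tick 2 v(2, 3): G4 above F4
  -> R3 @ bar 5 tick 3 v(2, 3): G4 above F4
  -> R2 @ bar 6 tick 0 v(1, 3): A3/F4 m6 -> E4/B4 P5 similar
  -> R7 @ bar 6 tick 0 v(3,): F4->B4 leap 6st
  -> R1 @ bar 7 tick 0 v(0, 2): G3/G4 P8 -> E3/E4 P8 similar
  -> R1 @ bar 7 tick 0 v(1, 3): E4/B4 P5 -> C4/G4 P5 similar
  -> R8 @ bar 7 tick 0 v(0, 2): penult P8 not 3rd/6th
  -> R1 @ bar 8 tick 0 v(1, 3): C4/G4 P5 -> D4/A4 P5 similar
  -> R6 @ bar 8 tick 3 v(0, 2): closes on m3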